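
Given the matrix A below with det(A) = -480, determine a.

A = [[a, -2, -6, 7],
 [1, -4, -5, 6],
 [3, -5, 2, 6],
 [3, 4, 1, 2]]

Expanding along the column containing a, det(A) is linear in a: det(A) = (-240)·a + (480).
Set (-240)·a + (480) = -480  ⇒  (-240)·a = -960  ⇒  a = 4.

a = 4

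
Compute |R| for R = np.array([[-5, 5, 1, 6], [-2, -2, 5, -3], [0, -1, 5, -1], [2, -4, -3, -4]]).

The determinant is 119.

Expand along row 3 (it has 1 zero):
  − (-1) · M_32   where M_32 = det([-5 1 6; -2 5 -3; 2 -3 -4]) = 107
  + (5) · M_33   where M_33 = det([-5 5 6; -2 -2 -3; 2 -4 -4]) = 22
  − (-1) · M_34   where M_34 = det([-5 5 1; -2 -2 5; 2 -4 -3]) = -98
det = (-1)·(-1)·(107) + (+1)·(5)·(22) + (-1)·(-1)·(-98) = 119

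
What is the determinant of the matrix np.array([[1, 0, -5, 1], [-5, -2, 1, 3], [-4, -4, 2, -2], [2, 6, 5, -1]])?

Expand along row 1 (it has 1 zero):
  + (1) · M_11   where M_11 = det([-2 1 3; -4 2 -2; 6 5 -1]) = -128
  + (-5) · M_13   where M_13 = det([-5 -2 3; -4 -4 -2; 2 6 -1]) = -112
  − (1) · M_14   where M_14 = det([-5 -2 1; -4 -4 2; 2 6 5]) = 96
det = (+1)·(1)·(-128) + (+1)·(-5)·(-112) + (-1)·(1)·(96) = 336

336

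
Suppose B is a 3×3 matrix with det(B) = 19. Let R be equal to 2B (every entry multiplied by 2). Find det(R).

det(R) = 152

For a 3×3 matrix, det(2B) = 2^3·det(B) = 8·det(B).
det(R) = (8)·(19) = 152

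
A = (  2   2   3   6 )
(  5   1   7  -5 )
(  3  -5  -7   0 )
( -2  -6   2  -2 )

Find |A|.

|A| = 3380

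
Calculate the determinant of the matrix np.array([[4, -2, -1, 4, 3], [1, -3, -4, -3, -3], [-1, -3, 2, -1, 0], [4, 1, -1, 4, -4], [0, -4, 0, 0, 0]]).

The determinant is -784.

Expand along row 5 (it has 4 zeros):
  − (-4) · M_52   where M_52 = det([4 -1 4 3; 1 -4 -3 -3; -1 2 -1 0; 4 -1 4 -4]) = -196
det = (-1)·(-4)·(-196) = -784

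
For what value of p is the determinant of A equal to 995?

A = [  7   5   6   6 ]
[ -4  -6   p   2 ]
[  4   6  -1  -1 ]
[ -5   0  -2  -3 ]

p = -5

Expanding along the row containing p, det(A) is linear in p: det(A) = (-139)·p + (300).
Set (-139)·p + (300) = 995  ⇒  (-139)·p = 695  ⇒  p = -5.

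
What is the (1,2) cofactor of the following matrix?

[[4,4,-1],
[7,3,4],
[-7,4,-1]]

The cofactor is -21.

Delete row 1 and column 2; the remaining 2×2 submatrix is [7 4; -7 -1].
Its determinant is 7·(-1) − 4·(-7) = 21.
The cofactor carries sign (−1)^(1+2) = −1, so C_{1,2} = −(21) = -21.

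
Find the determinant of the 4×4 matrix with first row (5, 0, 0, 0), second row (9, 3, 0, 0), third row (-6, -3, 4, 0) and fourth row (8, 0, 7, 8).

The matrix is lower triangular, so the determinant is the product of the diagonal entries:
det = (5) · (3) · (4) · (8) = 480

480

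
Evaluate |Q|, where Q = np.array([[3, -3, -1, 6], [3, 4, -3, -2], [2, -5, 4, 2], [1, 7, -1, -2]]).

Expand along row 1:
  + (3) · M_11   where M_11 = det([4 -3 -2; -5 4 2; 7 -1 -2]) = 10
  − (-3) · M_12   where M_12 = det([3 -3 -2; 2 4 2; 1 -1 -2]) = -24
  + (-1) · M_13   where M_13 = det([3 4 -2; 2 -5 2; 1 7 -2]) = -26
  − (6) · M_14   where M_14 = det([3 4 -3; 2 -5 4; 1 7 -1]) = -102
det = (+1)·(3)·(10) + (-1)·(-3)·(-24) + (+1)·(-1)·(-26) + (-1)·(6)·(-102) = 596

|Q| = 596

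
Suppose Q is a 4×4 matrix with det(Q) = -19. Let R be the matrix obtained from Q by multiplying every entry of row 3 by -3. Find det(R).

Scaling one row by -3 multiplies the determinant by -3.
det(R) = (-3)·(-19) = 57

57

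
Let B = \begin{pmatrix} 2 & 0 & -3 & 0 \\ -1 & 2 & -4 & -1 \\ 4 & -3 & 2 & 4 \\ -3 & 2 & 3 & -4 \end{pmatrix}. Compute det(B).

|B| = -37

Expand along row 1 (it has 2 zeros):
  + (2) · M_11   where M_11 = det([2 -4 -1; -3 2 4; 2 3 -4]) = -11
  + (-3) · M_13   where M_13 = det([-1 2 -1; 4 -3 4; -3 2 -4]) = 5
det = (+1)·(2)·(-11) + (+1)·(-3)·(5) = -37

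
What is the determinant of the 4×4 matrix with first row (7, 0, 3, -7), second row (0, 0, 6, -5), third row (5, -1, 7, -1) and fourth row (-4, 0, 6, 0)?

The determinant is 102.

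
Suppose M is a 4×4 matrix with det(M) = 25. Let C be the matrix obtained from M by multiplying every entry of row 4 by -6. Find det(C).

-150

Scaling one row by -6 multiplies the determinant by -6.
det(C) = (-6)·(25) = -150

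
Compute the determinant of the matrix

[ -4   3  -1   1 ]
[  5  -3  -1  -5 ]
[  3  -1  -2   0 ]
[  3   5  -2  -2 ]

Expand along row 3 (it has 1 zero):
  + (3) · M_31   where M_31 = det([3 -1 1; -3 -1 -5; 5 -2 -2]) = 18
  − (-1) · M_32   where M_32 = det([-4 -1 1; 5 -1 -5; 3 -2 -2]) = 30
  + (-2) · M_33   where M_33 = det([-4 3 1; 5 -3 -5; 3 5 -2]) = -105
det = (+1)·(3)·(18) + (-1)·(-1)·(30) + (+1)·(-2)·(-105) = 294

294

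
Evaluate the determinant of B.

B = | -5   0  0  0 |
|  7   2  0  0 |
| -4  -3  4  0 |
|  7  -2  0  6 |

B is lower triangular, so det(B) is the product of the diagonal entries:
det = (-5) · (2) · (4) · (6) = -240

|B| = -240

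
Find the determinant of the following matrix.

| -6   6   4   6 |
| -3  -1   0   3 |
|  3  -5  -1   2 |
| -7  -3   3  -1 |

-784

Expand along row 2 (it has 1 zero):
  − (-3) · M_21   where M_21 = det([6 4 6; -5 -1 2; -3 3 -1]) = -182
  + (-1) · M_22   where M_22 = det([-6 4 6; 3 -1 2; -7 3 -1]) = -2
  + (3) · M_24   where M_24 = det([-6 6 4; 3 -5 -1; -7 -3 3]) = -80
det = (-1)·(-3)·(-182) + (+1)·(-1)·(-2) + (+1)·(3)·(-80) = -784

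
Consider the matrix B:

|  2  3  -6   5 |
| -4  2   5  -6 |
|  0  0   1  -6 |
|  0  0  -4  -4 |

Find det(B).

det(B) = -448

B is block upper-triangular with a 2×2 block and a 2×2 block on the diagonal, so its determinant equals the product of the determinants of the diagonal blocks.
det of the 2×2 block = 16
det of the 2×2 block = -28
det = (16)·(-28) = -448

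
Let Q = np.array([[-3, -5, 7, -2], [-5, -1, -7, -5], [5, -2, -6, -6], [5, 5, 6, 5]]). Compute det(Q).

det(Q) = -1947

Expand along row 1:
  + (-3) · M_11   where M_11 = det([-1 -7 -5; -2 -6 -6; 5 6 5]) = 44
  − (-5) · M_12   where M_12 = det([-5 -7 -5; 5 -6 -6; 5 6 5]) = 55
  + (7) · M_13   where M_13 = det([-5 -1 -5; 5 -2 -6; 5 5 5]) = -220
  − (-2) · M_14   where M_14 = det([-5 -1 -7; 5 -2 -6; 5 5 6]) = -275
det = (+1)·(-3)·(44) + (-1)·(-5)·(55) + (+1)·(7)·(-220) + (-1)·(-2)·(-275) = -1947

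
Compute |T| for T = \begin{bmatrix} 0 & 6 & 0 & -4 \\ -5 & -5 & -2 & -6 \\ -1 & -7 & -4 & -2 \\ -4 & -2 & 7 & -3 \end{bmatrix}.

|T| = 900

Expand along row 1 (it has 2 zeros):
  − (6) · M_12   where M_12 = det([-5 -2 -6; -1 -4 -2; -4 7 -3]) = -2
  − (-4) · M_14   where M_14 = det([-5 -5 -2; -1 -7 -4; -4 -2 7]) = 222
det = (-1)·(6)·(-2) + (-1)·(-4)·(222) = 900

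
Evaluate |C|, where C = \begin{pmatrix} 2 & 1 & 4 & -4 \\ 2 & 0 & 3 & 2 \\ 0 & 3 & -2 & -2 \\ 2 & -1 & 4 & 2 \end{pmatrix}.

det(C) = 4

Expand along row 2 (it has 1 zero):
  − (2) · M_21   where M_21 = det([1 4 -4; 3 -2 -2; -1 4 2]) = -52
  − (3) · M_23   where M_23 = det([2 1 -4; 0 3 -2; 2 -1 2]) = 28
  + (2) · M_24   where M_24 = det([2 1 4; 0 3 -2; 2 -1 4]) = -8
det = (-1)·(2)·(-52) + (-1)·(3)·(28) + (+1)·(2)·(-8) = 4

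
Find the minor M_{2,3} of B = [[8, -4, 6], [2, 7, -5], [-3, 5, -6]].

The minor is 28.

Delete row 2 and column 3; the remaining 2×2 submatrix is [8 -4; -3 5].
Its determinant is 8·5 − (-4)·(-3) = 28.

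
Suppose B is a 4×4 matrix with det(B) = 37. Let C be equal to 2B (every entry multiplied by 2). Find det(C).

For a 4×4 matrix, det(2B) = 2^4·det(B) = 16·det(B).
det(C) = (16)·(37) = 592

|C| = 592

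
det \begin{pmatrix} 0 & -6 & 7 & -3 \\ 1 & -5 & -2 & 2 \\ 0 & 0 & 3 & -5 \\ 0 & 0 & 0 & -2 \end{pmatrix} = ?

-36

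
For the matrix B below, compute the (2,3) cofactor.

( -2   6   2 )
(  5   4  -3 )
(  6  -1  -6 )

34

Delete row 2 and column 3; the remaining 2×2 submatrix is [-2 6; 6 -1].
Its determinant is (-2)·(-1) − 6·6 = -34.
The cofactor carries sign (−1)^(2+3) = −1, so C_{2,3} = −(-34) = 34.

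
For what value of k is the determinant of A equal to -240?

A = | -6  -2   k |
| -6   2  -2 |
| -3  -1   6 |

k = -8

Expanding along the column containing k, det(A) is linear in k: det(A) = (12)·k + (-144).
Set (12)·k + (-144) = -240  ⇒  (12)·k = -96  ⇒  k = -8.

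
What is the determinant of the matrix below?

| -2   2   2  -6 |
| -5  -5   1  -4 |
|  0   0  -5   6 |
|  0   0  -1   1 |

20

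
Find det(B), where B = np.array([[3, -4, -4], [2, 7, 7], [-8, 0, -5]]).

Expand along column 2:
  − (-4) · |2 7; -8 -5| = −(-4)·(-10 − (-56)) = 184
  + 7 · |3 -4; -8 -5| = 7·(-15 − 32) = -329
Sum: (184) + (-329) = -145

|B| = -145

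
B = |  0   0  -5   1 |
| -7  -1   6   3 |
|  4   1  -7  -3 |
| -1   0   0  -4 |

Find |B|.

-59

Expand along row 1 (it has 2 zeros):
  + (-5) · M_13   where M_13 = det([-7 -1 3; 4 1 -3; -1 0 -4]) = 12
  − (1) · M_14   where M_14 = det([-7 -1 6; 4 1 -7; -1 0 0]) = -1
det = (+1)·(-5)·(12) + (-1)·(1)·(-1) = -59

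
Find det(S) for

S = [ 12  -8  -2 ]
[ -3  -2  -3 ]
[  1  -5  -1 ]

Expand along row 1:
  + 12 · |-2 -3; -5 -1| = 12·(2 − 15) = -156
  − (-8) · |-3 -3; 1 -1| = −(-8)·(3 − (-3)) = 48
  + (-2) · |-3 -2; 1 -5| = (-2)·(15 − (-2)) = -34
Sum: (-156) + (48) + (-34) = -142

|S| = -142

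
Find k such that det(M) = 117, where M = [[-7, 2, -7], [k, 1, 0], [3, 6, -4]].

-2

Expanding along the row containing k, det(M) is linear in k: det(M) = (-34)·k + (49).
Set (-34)·k + (49) = 117  ⇒  (-34)·k = 68  ⇒  k = -2.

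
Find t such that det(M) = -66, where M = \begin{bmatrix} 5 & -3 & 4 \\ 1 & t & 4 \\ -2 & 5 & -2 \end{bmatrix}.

t = 2

Expanding along the row containing t, det(M) is linear in t: det(M) = (-2)·t + (-62).
Set (-2)·t + (-62) = -66  ⇒  (-2)·t = -4  ⇒  t = 2.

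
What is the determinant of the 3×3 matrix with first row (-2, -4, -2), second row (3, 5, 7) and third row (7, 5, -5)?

-96

Expand along column 1:
  + (-2) · |5 7; 5 -5| = (-2)·(-25 − 35) = 120
  − 3 · |-4 -2; 5 -5| = −3·(20 − (-10)) = -90
  + 7 · |-4 -2; 5 7| = 7·(-28 − (-10)) = -126
Sum: (120) + (-90) + (-126) = -96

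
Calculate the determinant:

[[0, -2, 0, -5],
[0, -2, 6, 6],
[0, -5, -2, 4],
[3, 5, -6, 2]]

Expand along column 1 (it has 3 zeros):
  − (3) · M_41   where M_41 = det([-2 0 -5; -2 6 6; -5 -2 4]) = -242
det = (-1)·(3)·(-242) = 726

726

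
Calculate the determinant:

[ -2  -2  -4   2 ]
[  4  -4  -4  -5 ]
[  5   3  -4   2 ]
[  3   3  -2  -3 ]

Expand along row 1:
  + (-2) · M_11   where M_11 = det([-4 -4 -5; 3 -4 2; 3 -2 -3]) = -154
  − (-2) · M_12   where M_12 = det([4 -4 -5; 5 -4 2; 3 -2 -3]) = -30
  + (-4) · M_13   where M_13 = det([4 -4 -5; 5 3 2; 3 3 -3]) = -174
  − (2) · M_14   where M_14 = det([4 -4 -4; 5 3 -4; 3 3 -2]) = 8
det = (+1)·(-2)·(-154) + (-1)·(-2)·(-30) + (+1)·(-4)·(-174) + (-1)·(2)·(8) = 928

928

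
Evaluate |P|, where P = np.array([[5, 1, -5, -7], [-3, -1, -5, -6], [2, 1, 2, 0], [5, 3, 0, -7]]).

Expand along row 3 (it has 1 zero):
  + (2) · M_31   where M_31 = det([1 -5 -7; -1 -5 -6; 3 0 -7]) = 55
  − (1) · M_32   where M_32 = det([5 -5 -7; -3 -5 -6; 5 0 -7]) = 255
  + (2) · M_33   where M_33 = det([5 1 -7; -3 -1 -6; 5 3 -7]) = 102
det = (+1)·(2)·(55) + (-1)·(1)·(255) + (+1)·(2)·(102) = 59

59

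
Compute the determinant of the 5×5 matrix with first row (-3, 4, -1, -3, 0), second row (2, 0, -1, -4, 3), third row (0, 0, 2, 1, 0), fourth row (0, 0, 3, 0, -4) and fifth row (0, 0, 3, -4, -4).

256

The matrix is block upper-triangular with a 2×2 block and a 3×3 block on the diagonal, so its determinant equals the product of the determinants of the diagonal blocks.
det of the 2×2 block = -8
det of the 3×3 block = -32
det = (-8)·(-32) = 256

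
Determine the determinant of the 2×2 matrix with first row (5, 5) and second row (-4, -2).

det = 5·(-2) − 5·(-4) = -10 − (-20) = 10

10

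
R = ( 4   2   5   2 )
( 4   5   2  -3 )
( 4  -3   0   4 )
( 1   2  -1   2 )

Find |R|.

Expand along row 3 (it has 1 zero):
  + (4) · M_31   where M_31 = det([2 5 2; 5 2 -3; 2 -1 2]) = -96
  − (-3) · M_32   where M_32 = det([4 5 2; 4 2 -3; 1 -1 2]) = -63
  − (4) · M_34   where M_34 = det([4 2 5; 4 5 2; 1 2 -1]) = -9
det = (+1)·(4)·(-96) + (-1)·(-3)·(-63) + (-1)·(4)·(-9) = -537

det(R) = -537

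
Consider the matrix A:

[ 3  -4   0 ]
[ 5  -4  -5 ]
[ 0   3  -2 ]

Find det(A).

Expand along column 1:
  + 3 · |-4 -5; 3 -2| = 3·(8 − (-15)) = 69
  − 5 · |-4 0; 3 -2| = −5·(8 − 0) = -40
Sum: (69) + (-40) = 29

|A| = 29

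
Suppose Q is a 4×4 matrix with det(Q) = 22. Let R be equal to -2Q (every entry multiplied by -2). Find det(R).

|R| = 352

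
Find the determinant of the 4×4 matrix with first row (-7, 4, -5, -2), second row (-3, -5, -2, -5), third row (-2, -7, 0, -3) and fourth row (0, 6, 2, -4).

-714

Expand along row 3 (it has 1 zero):
  + (-2) · M_31   where M_31 = det([4 -5 -2; -5 -2 -5; 6 2 -4]) = 318
  − (-7) · M_32   where M_32 = det([-7 -5 -2; -3 -2 -5; 0 2 -4]) = -54
  − (-3) · M_34   where M_34 = det([-7 4 -5; -3 -5 -2; 0 6 2]) = 100
det = (+1)·(-2)·(318) + (-1)·(-7)·(-54) + (-1)·(-3)·(100) = -714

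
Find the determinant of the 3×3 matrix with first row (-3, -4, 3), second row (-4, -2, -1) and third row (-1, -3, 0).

35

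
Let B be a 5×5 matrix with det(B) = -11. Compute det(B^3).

det(B^3) = (det B)^3 = (-11)^3 = -1331

-1331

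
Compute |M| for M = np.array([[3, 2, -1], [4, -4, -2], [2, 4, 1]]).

Expand along row 1:
  + 3 · |-4 -2; 4 1| = 3·(-4 − (-8)) = 12
  − 2 · |4 -2; 2 1| = −2·(4 − (-4)) = -16
  + (-1) · |4 -4; 2 4| = (-1)·(16 − (-8)) = -24
Sum: (12) + (-16) + (-24) = -28

-28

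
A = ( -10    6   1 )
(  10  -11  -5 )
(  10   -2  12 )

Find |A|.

|A| = 490

Expand along row 1:
  + (-10) · |-11 -5; -2 12| = (-10)·(-132 − 10) = 1420
  − 6 · |10 -5; 10 12| = −6·(120 − (-50)) = -1020
  + 1 · |10 -11; 10 -2| = 1·(-20 − (-110)) = 90
Sum: (1420) + (-1020) + (90) = 490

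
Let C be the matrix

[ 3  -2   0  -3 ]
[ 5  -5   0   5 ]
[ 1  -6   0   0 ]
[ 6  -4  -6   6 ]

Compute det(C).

930

Expand along column 3 (it has 3 zeros):
  − (-6) · M_43   where M_43 = det([3 -2 -3; 5 -5 5; 1 -6 0]) = 155
det = (-1)·(-6)·(155) = 930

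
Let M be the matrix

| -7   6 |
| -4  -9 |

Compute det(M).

The determinant is 87.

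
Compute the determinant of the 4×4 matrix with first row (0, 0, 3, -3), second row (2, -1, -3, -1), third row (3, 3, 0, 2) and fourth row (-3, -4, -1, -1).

Expand along row 1 (it has 2 zeros):
  + (3) · M_13   where M_13 = det([2 -1 -1; 3 3 2; -3 -4 -1]) = 16
  − (-3) · M_14   where M_14 = det([2 -1 -3; 3 3 0; -3 -4 -1]) = 0
det = (+1)·(3)·(16) + (-1)·(-3)·(0) = 48

48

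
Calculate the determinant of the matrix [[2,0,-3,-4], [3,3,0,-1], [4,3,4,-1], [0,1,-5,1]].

56

Expand along row 1 (it has 1 zero):
  + (2) · M_11   where M_11 = det([3 0 -1; 3 4 -1; 1 -5 1]) = 16
  + (-3) · M_13   where M_13 = det([3 3 -1; 4 3 -1; 0 1 1]) = -4
  − (-4) · M_14   where M_14 = det([3 3 0; 4 3 4; 0 1 -5]) = 3
det = (+1)·(2)·(16) + (+1)·(-3)·(-4) + (-1)·(-4)·(3) = 56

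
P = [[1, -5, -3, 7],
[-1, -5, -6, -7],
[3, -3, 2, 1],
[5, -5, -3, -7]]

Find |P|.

|P| = 1284

Expand along row 1:
  + (1) · M_11   where M_11 = det([-5 -6 -7; -3 2 1; -5 -3 -7]) = 78
  − (-5) · M_12   where M_12 = det([-1 -6 -7; 3 2 1; 5 -3 -7]) = -12
  + (-3) · M_13   where M_13 = det([-1 -5 -7; 3 -3 1; 5 -5 -7]) = -156
  − (7) · M_14   where M_14 = det([-1 -5 -6; 3 -3 2; 5 -5 -3]) = -114
det = (+1)·(1)·(78) + (-1)·(-5)·(-12) + (+1)·(-3)·(-156) + (-1)·(7)·(-114) = 1284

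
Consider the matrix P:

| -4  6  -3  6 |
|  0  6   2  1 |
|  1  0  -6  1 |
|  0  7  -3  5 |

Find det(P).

det(P) = 379

Expand along column 1 (it has 2 zeros):
  + (-4) · M_11   where M_11 = det([6 2 1; 0 -6 1; 7 -3 5]) = -106
  + (1) · M_31   where M_31 = det([6 -3 6; 6 2 1; 7 -3 5]) = -45
det = (+1)·(-4)·(-106) + (+1)·(1)·(-45) = 379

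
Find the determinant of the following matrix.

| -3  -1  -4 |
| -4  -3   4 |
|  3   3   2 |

Expand along column 1:
  + (-3) · |-3 4; 3 2| = (-3)·(-6 − 12) = 54
  − (-4) · |-1 -4; 3 2| = −(-4)·(-2 − (-12)) = 40
  + 3 · |-1 -4; -3 4| = 3·(-4 − 12) = -48
Sum: (54) + (40) + (-48) = 46

The determinant is 46.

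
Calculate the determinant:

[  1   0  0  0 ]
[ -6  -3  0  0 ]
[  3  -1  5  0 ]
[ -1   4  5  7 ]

The matrix is lower triangular, so the determinant is the product of the diagonal entries:
det = (1) · (-3) · (5) · (7) = -105

-105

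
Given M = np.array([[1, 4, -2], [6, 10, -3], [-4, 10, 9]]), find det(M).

det(M) = -248

Expand along column 1:
  + 1 · |10 -3; 10 9| = 1·(90 − (-30)) = 120
  − 6 · |4 -2; 10 9| = −6·(36 − (-20)) = -336
  + (-4) · |4 -2; 10 -3| = (-4)·(-12 − (-20)) = -32
Sum: (120) + (-336) + (-32) = -248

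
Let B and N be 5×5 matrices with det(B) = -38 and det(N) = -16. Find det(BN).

det(BN) = 608

det(BN) = det(B)·det(N) = (-38)·(-16) = 608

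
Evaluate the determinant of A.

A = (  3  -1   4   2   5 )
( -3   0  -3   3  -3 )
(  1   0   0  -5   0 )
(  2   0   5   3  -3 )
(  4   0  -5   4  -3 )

Expand along column 2 (it has 4 zeros):
  − (-1) · M_12   where M_12 = det([-3 -3 3 -3; 1 0 -5 0; 2 5 3 -3; 4 -5 4 -3]) = 1014
det = (-1)·(-1)·(1014) = 1014

1014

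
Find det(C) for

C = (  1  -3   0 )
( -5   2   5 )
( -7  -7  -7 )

231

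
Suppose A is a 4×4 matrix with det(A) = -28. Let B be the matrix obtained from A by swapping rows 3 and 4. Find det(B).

Swapping two rows multiplies the determinant by −1.
det(B) = (-1)·(-28) = 28

The determinant is 28.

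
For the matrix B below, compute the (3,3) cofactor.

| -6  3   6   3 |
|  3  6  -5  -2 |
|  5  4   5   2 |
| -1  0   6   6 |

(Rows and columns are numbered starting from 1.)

Delete row 3 and column 3; the remaining 3×3 submatrix is [-6 3 3; 3 6 -2; -1 0 6].
Its determinant is -246.
The cofactor carries sign (−1)^(3+3) = +1, so C_{3,3} = +(-246) = -246.

-246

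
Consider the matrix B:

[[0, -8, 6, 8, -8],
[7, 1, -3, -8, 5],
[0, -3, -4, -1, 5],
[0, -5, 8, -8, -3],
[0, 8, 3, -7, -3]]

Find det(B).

Expand along column 1 (it has 4 zeros):
  − (7) · M_21   where M_21 = det([-8 6 8 -8; -3 -4 -1 5; -5 8 -8 -3; 8 3 -7 -3]) = 1362
det = (-1)·(7)·(1362) = -9534

|B| = -9534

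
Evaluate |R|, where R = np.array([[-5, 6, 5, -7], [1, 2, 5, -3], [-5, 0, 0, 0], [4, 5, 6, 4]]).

The determinant is -1020.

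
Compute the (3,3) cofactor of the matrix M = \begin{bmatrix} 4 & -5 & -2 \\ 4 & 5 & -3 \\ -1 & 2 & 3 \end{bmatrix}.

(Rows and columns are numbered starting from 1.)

Delete row 3 and column 3; the remaining 2×2 submatrix is [4 -5; 4 5].
Its determinant is 4·5 − (-5)·4 = 40.
The cofactor carries sign (−1)^(3+3) = +1, so C_{3,3} = +(40) = 40.

40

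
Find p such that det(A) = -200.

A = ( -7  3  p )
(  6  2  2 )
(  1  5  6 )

p = -3

Expanding along the row containing p, det(A) is linear in p: det(A) = (28)·p + (-116).
Set (28)·p + (-116) = -200  ⇒  (28)·p = -84  ⇒  p = -3.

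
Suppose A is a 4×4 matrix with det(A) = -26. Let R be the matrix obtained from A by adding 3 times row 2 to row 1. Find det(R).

Adding a multiple of one row to another leaves the determinant unchanged.
det(R) = (1)·(-26) = -26

The determinant is -26.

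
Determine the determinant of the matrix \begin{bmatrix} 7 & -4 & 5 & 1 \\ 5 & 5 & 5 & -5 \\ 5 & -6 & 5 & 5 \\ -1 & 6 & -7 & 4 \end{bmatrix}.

Expand along row 1:
  + (7) · M_11   where M_11 = det([5 5 -5; -6 5 5; 6 -7 4]) = 485
  − (-4) · M_12   where M_12 = det([5 5 -5; 5 5 5; -1 -7 4]) = 300
  + (5) · M_13   where M_13 = det([5 5 -5; 5 -6 5; -1 6 4]) = -515
  − (1) · M_14   where M_14 = det([5 5 5; 5 -6 5; -1 6 -7]) = 330
det = (+1)·(7)·(485) + (-1)·(-4)·(300) + (+1)·(5)·(-515) + (-1)·(1)·(330) = 1690

1690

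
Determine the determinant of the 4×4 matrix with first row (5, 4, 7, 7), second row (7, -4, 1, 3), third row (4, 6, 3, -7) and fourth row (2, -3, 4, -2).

Expand along row 1:
  + (5) · M_11   where M_11 = det([-4 1 3; 6 3 -7; -3 4 -2]) = 44
  − (4) · M_12   where M_12 = det([7 1 3; 4 3 -7; 2 4 -2]) = 178
  + (7) · M_13   where M_13 = det([7 -4 3; 4 6 -7; 2 -3 -2]) = -279
  − (7) · M_14   where M_14 = det([7 -4 1; 4 6 3; 2 -3 4]) = 247
det = (+1)·(5)·(44) + (-1)·(4)·(178) + (+1)·(7)·(-279) + (-1)·(7)·(247) = -4174

The determinant is -4174.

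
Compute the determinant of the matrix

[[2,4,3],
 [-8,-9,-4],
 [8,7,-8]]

The determinant is -136.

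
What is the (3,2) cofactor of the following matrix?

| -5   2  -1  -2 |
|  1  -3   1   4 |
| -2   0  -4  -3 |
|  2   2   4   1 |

-64

Delete row 3 and column 2; the remaining 3×3 submatrix is [-5 -1 -2; 1 1 4; 2 4 1].
Its determinant is 64.
The cofactor carries sign (−1)^(3+2) = −1, so C_{3,2} = −(64) = -64.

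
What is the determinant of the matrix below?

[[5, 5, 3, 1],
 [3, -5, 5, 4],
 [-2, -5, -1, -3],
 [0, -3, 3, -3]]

The determinant is -450.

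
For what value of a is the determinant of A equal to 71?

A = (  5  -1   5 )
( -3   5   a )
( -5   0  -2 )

Expanding along the column containing a, det(A) is linear in a: det(A) = (5)·a + (81).
Set (5)·a + (81) = 71  ⇒  (5)·a = -10  ⇒  a = -2.

-2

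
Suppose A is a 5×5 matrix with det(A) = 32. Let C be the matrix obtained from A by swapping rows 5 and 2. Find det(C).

The determinant is -32.

Swapping two rows multiplies the determinant by −1.
det(C) = (-1)·(32) = -32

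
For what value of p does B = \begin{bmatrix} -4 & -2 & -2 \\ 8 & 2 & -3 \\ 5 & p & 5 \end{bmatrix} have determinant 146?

Expanding along the row containing p, det(B) is linear in p: det(B) = (-28)·p + (90).
Set (-28)·p + (90) = 146  ⇒  (-28)·p = 56  ⇒  p = -2.

-2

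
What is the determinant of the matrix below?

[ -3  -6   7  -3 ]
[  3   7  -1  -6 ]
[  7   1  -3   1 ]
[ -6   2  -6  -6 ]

The determinant is 3852.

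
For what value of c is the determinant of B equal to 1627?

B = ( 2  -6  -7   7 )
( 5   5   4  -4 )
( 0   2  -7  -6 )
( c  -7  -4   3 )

Expanding along the column containing c, det(B) is linear in c: det(B) = (143)·c + (2199).
Set (143)·c + (2199) = 1627  ⇒  (143)·c = -572  ⇒  c = -4.

c = -4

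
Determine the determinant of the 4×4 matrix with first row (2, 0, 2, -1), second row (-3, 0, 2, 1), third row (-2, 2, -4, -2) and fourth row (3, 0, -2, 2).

The determinant is -60.

Expand along column 2 (it has 3 zeros):
  − (2) · M_32   where M_32 = det([2 2 -1; -3 2 1; 3 -2 2]) = 30
det = (-1)·(2)·(30) = -60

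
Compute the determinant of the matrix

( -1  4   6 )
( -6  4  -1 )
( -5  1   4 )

Expand along row 1:
  + (-1) · |4 -1; 1 4| = (-1)·(16 − (-1)) = -17
  − 4 · |-6 -1; -5 4| = −4·(-24 − 5) = 116
  + 6 · |-6 4; -5 1| = 6·(-6 − (-20)) = 84
Sum: (-17) + (116) + (84) = 183

183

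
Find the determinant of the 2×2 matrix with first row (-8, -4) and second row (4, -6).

det = (-8)·(-6) − (-4)·4 = 48 − (-16) = 64

64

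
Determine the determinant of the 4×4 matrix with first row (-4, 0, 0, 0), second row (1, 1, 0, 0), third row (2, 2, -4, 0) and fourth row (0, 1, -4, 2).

32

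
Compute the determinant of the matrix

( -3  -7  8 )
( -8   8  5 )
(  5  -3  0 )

Expand along column 3:
  + 8 · |-8 8; 5 -3| = 8·(24 − 40) = -128
  − 5 · |-3 -7; 5 -3| = −5·(9 − (-35)) = -220
Sum: (-128) + (-220) = -348

-348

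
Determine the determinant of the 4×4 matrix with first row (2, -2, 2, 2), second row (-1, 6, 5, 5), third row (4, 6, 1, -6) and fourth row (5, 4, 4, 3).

Expand along row 1:
  + (2) · M_11   where M_11 = det([6 5 5; 6 1 -6; 4 4 3]) = 52
  − (-2) · M_12   where M_12 = det([-1 5 5; 4 1 -6; 5 4 3]) = -182
  + (2) · M_13   where M_13 = det([-1 6 5; 4 6 -6; 5 4 3]) = -364
  − (2) · M_14   where M_14 = det([-1 6 5; 4 6 1; 5 4 4]) = -156
det = (+1)·(2)·(52) + (-1)·(-2)·(-182) + (+1)·(2)·(-364) + (-1)·(2)·(-156) = -676

-676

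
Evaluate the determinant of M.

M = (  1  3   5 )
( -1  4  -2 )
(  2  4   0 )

det(M) = -64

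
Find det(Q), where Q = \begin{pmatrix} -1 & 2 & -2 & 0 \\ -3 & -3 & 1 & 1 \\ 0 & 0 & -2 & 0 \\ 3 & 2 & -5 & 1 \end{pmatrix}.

Expand along row 3 (it has 3 zeros):
  + (-2) · M_33   where M_33 = det([-1 2 0; -3 -3 1; 3 2 1]) = 17
det = (+1)·(-2)·(17) = -34

|Q| = -34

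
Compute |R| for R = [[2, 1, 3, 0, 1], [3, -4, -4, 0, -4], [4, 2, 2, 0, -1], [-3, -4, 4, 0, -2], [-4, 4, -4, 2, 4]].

Expand along column 4 (it has 4 zeros):
  − (2) · M_54   where M_54 = det([2 1 3 1; 3 -4 -4 -4; 4 2 2 -1; -3 -4 4 -2]) = -320
det = (-1)·(2)·(-320) = 640

640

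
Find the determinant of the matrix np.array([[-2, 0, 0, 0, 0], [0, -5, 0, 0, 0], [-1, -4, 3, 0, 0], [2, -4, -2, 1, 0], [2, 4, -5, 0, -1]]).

The matrix is lower triangular, so the determinant is the product of the diagonal entries:
det = (-2) · (-5) · (3) · (1) · (-1) = -30

-30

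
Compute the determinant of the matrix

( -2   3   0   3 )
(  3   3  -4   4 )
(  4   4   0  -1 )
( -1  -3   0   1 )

The determinant is -140.

Expand along column 3 (it has 3 zeros):
  − (-4) · M_23   where M_23 = det([-2 3 3; 4 4 -1; -1 -3 1]) = -35
det = (-1)·(-4)·(-35) = -140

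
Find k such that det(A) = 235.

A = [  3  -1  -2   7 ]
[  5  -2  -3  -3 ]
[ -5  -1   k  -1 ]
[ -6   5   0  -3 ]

Expanding along the row containing k, det(A) is linear in k: det(A) = (121)·k + (-854).
Set (121)·k + (-854) = 235  ⇒  (121)·k = 1089  ⇒  k = 9.

9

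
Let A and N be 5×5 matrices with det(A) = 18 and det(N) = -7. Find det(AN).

det(AN) = det(A)·det(N) = (18)·(-7) = -126

-126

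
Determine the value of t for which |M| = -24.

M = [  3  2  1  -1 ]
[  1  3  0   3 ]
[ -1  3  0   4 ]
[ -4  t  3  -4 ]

t = 3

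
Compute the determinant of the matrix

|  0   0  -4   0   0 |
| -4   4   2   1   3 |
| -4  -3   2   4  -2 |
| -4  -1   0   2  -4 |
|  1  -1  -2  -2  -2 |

512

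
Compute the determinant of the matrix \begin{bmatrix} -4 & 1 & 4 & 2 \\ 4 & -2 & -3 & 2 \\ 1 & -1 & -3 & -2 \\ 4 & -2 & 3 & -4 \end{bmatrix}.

The determinant is 174.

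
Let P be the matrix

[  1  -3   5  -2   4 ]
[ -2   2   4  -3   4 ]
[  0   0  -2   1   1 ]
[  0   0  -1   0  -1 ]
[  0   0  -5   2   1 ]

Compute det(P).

0

P is block upper-triangular with a 2×2 block and a 3×3 block on the diagonal, so its determinant equals the product of the determinants of the diagonal blocks.
det of the 2×2 block = -4
det of the 3×3 block = 0
det = (-4)·(0) = 0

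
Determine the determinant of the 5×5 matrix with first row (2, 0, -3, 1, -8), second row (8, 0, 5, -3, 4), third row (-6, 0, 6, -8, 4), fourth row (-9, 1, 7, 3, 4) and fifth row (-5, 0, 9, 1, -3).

7460

Expand along column 2 (it has 4 zeros):
  + (1) · M_42   where M_42 = det([2 -3 1 -8; 8 5 -3 4; -6 6 -8 4; -5 9 1 -3]) = 7460
det = (+1)·(1)·(7460) = 7460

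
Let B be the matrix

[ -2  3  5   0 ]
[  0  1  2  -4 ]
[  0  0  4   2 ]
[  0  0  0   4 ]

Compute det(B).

The determinant is -32.

B is upper triangular, so det(B) is the product of the diagonal entries:
det = (-2) · (1) · (4) · (4) = -32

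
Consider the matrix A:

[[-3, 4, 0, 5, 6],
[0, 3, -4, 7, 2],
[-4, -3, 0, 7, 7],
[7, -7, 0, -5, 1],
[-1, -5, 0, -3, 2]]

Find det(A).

7756

Expand along column 3 (it has 4 zeros):
  − (-4) · M_23   where M_23 = det([-3 4 5 6; -4 -3 7 7; 7 -7 -5 1; -1 -5 -3 2]) = 1939
det = (-1)·(-4)·(1939) = 7756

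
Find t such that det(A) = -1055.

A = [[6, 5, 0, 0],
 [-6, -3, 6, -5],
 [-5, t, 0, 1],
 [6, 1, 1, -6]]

Expanding along the column containing t, det(A) is linear in t: det(A) = (186)·t + (619).
Set (186)·t + (619) = -1055  ⇒  (186)·t = -1674  ⇒  t = -9.

t = -9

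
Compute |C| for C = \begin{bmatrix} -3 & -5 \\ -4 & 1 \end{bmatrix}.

det(C) = (-3)·1 − (-5)·(-4) = -3 − 20 = -23

-23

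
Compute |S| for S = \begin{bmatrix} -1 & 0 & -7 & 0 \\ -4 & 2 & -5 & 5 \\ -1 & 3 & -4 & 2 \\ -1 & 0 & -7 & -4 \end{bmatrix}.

|S| = -252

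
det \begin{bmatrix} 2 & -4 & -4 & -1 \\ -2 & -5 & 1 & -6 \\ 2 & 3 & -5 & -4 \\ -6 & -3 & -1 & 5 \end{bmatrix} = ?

Expand along row 1:
  + (2) · M_11   where M_11 = det([-5 1 -6; 3 -5 -4; -3 -1 5]) = 250
  − (-4) · M_12   where M_12 = det([-2 1 -6; 2 -5 -4; -6 -1 5]) = 264
  + (-4) · M_13   where M_13 = det([-2 -5 -6; 2 3 -4; -6 -3 5]) = -148
  − (-1) · M_14   where M_14 = det([-2 -5 1; 2 3 -5; -6 -3 -1]) = -112
det = (+1)·(2)·(250) + (-1)·(-4)·(264) + (+1)·(-4)·(-148) + (-1)·(-1)·(-112) = 2036

2036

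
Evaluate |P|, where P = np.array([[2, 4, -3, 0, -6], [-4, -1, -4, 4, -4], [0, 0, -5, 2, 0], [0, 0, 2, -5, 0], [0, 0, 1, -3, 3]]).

P is block upper-triangular with a 2×2 block and a 3×3 block on the diagonal, so its determinant equals the product of the determinants of the diagonal blocks.
det of the 2×2 block = 14
det of the 3×3 block = 63
det = (14)·(63) = 882

882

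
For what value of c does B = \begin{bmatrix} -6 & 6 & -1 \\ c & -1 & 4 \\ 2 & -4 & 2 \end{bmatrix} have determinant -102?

c = 8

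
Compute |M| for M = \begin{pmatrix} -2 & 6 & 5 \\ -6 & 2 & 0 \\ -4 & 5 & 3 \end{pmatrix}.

The determinant is -14.

Expand along column 3:
  + 5 · |-6 2; -4 5| = 5·(-30 − (-8)) = -110
  + 3 · |-2 6; -6 2| = 3·(-4 − (-36)) = 96
Sum: (-110) + (96) = -14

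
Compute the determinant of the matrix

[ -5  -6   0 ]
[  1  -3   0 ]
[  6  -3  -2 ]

Expand along column 3:
  + (-2) · |-5 -6; 1 -3| = (-2)·(15 − (-6)) = -42

The determinant is -42.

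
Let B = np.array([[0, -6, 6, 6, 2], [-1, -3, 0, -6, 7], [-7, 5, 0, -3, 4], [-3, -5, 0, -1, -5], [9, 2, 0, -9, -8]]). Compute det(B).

Expand along column 3 (it has 4 zeros):
  + (6) · M_13   where M_13 = det([-1 -3 -6 7; -7 5 -3 4; -3 -5 -1 -5; 9 2 -9 -8]) = 9293
det = (+1)·(6)·(9293) = 55758

55758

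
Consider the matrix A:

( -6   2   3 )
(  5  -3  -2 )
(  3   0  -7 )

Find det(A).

Expand along column 2:
  − 2 · |5 -2; 3 -7| = −2·(-35 − (-6)) = 58
  + (-3) · |-6 3; 3 -7| = (-3)·(42 − 9) = -99
Sum: (58) + (-99) = -41

|A| = -41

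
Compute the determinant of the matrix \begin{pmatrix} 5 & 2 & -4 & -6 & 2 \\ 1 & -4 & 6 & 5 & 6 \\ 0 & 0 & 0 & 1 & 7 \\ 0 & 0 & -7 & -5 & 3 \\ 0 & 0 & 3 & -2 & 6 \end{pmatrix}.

The matrix is block upper-triangular with a 2×2 block and a 3×3 block on the diagonal, so its determinant equals the product of the determinants of the diagonal blocks.
det of the 2×2 block = -22
det of the 3×3 block = 254
det = (-22)·(254) = -5588

-5588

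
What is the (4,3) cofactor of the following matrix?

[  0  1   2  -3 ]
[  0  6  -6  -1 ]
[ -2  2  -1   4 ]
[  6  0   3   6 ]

The cofactor is 34.

Delete row 4 and column 3; the remaining 3×3 submatrix is [0 1 -3; 0 6 -1; -2 2 4].
Its determinant is -34.
The cofactor carries sign (−1)^(4+3) = −1, so C_{4,3} = −(-34) = 34.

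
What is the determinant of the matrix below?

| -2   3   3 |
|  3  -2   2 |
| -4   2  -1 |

Expand along row 1:
  + (-2) · |-2 2; 2 -1| = (-2)·(2 − 4) = 4
  − 3 · |3 2; -4 -1| = −3·(-3 − (-8)) = -15
  + 3 · |3 -2; -4 2| = 3·(6 − 8) = -6
Sum: (4) + (-15) + (-6) = -17

-17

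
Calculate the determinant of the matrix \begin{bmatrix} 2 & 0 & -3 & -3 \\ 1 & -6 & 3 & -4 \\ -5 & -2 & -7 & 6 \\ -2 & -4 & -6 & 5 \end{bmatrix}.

Expand along row 1 (it has 1 zero):
  + (2) · M_11   where M_11 = det([-6 3 -4; -2 -7 6; -4 -6 5]) = 16
  + (-3) · M_13   where M_13 = det([1 -6 -4; -5 -2 6; -2 -4 5]) = -128
  − (-3) · M_14   where M_14 = det([1 -6 3; -5 -2 -7; -2 -4 -6]) = 128
det = (+1)·(2)·(16) + (+1)·(-3)·(-128) + (-1)·(-3)·(128) = 800

800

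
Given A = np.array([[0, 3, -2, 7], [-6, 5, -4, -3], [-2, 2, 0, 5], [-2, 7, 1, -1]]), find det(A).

Expand along row 1 (it has 1 zero):
  − (3) · M_12   where M_12 = det([-6 -4 -3; -2 0 5; -2 1 -1]) = 84
  + (-2) · M_13   where M_13 = det([-6 5 -3; -2 2 5; -2 7 -1]) = 192
  − (7) · M_14   where M_14 = det([-6 5 -4; -2 2 0; -2 7 1]) = 38
det = (-1)·(3)·(84) + (+1)·(-2)·(192) + (-1)·(7)·(38) = -902

The determinant is -902.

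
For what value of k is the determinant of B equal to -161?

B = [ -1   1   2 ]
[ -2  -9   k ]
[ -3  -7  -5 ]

8

Expanding along the column containing k, det(B) is linear in k: det(B) = (-10)·k + (-81).
Set (-10)·k + (-81) = -161  ⇒  (-10)·k = -80  ⇒  k = 8.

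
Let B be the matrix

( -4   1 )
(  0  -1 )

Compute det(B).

|B| = 4

det(B) = (-4)·(-1) − 1·0 = 4 − 0 = 4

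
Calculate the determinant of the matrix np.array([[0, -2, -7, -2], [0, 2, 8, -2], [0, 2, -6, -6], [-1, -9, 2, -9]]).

Expand along column 1 (it has 3 zeros):
  − (-1) · M_41   where M_41 = det([-2 -7 -2; 2 8 -2; 2 -6 -6]) = 120
det = (-1)·(-1)·(120) = 120

120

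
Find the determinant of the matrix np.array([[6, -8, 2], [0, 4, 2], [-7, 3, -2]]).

84

Expand along column 1:
  + 6 · |4 2; 3 -2| = 6·(-8 − 6) = -84
  + (-7) · |-8 2; 4 2| = (-7)·(-16 − 8) = 168
Sum: (-84) + (168) = 84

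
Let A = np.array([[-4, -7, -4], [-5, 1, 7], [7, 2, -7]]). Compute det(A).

|A| = 54

Expand along column 1:
  + (-4) · |1 7; 2 -7| = (-4)·(-7 − 14) = 84
  − (-5) · |-7 -4; 2 -7| = −(-5)·(49 − (-8)) = 285
  + 7 · |-7 -4; 1 7| = 7·(-49 − (-4)) = -315
Sum: (84) + (285) + (-315) = 54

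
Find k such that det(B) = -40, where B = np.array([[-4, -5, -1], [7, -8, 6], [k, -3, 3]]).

Expanding along the column containing k, det(B) is linear in k: det(B) = (-38)·k + (150).
Set (-38)·k + (150) = -40  ⇒  (-38)·k = -190  ⇒  k = 5.

k = 5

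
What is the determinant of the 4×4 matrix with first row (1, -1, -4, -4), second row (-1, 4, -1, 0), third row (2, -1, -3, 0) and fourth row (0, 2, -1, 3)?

Expand along column 4 (it has 2 zeros):
  − (-4) · M_14   where M_14 = det([-1 4 -1; 2 -1 -3; 0 2 -1]) = -3
  + (3) · M_44   where M_44 = det([1 -1 -4; -1 4 -1; 2 -1 -3]) = 20
det = (-1)·(-4)·(-3) + (+1)·(3)·(20) = 48

The determinant is 48.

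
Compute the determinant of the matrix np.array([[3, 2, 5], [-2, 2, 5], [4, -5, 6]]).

185

Expand along column 1:
  + 3 · |2 5; -5 6| = 3·(12 − (-25)) = 111
  − (-2) · |2 5; -5 6| = −(-2)·(12 − (-25)) = 74
  + 4 · |2 5; 2 5| = 4·(10 − 10) = 0
Sum: (111) + (74) + (0) = 185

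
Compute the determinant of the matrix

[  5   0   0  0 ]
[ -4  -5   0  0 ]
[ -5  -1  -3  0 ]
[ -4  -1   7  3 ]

The matrix is lower triangular, so the determinant is the product of the diagonal entries:
det = (5) · (-5) · (-3) · (3) = 225

225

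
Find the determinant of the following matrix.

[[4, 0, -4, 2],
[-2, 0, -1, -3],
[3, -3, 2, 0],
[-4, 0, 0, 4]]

The determinant is -312.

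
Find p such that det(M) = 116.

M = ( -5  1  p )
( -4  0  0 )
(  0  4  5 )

-6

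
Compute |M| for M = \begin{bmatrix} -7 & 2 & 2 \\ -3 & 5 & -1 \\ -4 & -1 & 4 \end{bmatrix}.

det(M) = -55

Expand along row 1:
  + (-7) · |5 -1; -1 4| = (-7)·(20 − 1) = -133
  − 2 · |-3 -1; -4 4| = −2·(-12 − 4) = 32
  + 2 · |-3 5; -4 -1| = 2·(3 − (-20)) = 46
Sum: (-133) + (32) + (46) = -55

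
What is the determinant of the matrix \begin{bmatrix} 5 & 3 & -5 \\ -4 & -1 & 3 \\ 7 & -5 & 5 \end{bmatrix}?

Expand along column 1:
  + 5 · |-1 3; -5 5| = 5·(-5 − (-15)) = 50
  − (-4) · |3 -5; -5 5| = −(-4)·(15 − 25) = -40
  + 7 · |3 -5; -1 3| = 7·(9 − 5) = 28
Sum: (50) + (-40) + (28) = 38

38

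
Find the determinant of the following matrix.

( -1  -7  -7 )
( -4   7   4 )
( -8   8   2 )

The determinant is 18.

Expand along row 1:
  + (-1) · |7 4; 8 2| = (-1)·(14 − 32) = 18
  − (-7) · |-4 4; -8 2| = −(-7)·(-8 − (-32)) = 168
  + (-7) · |-4 7; -8 8| = (-7)·(-32 − (-56)) = -168
Sum: (18) + (168) + (-168) = 18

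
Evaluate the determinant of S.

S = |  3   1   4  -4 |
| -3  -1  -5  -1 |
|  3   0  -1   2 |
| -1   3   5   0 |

det(S) = -211

Expand along row 3 (it has 1 zero):
  + (3) · M_31   where M_31 = det([1 4 -4; -1 -5 -1; 3 5 0]) = -47
  + (-1) · M_33   where M_33 = det([3 1 -4; -3 -1 -1; -1 3 0]) = 50
  − (2) · M_34   where M_34 = det([3 1 4; -3 -1 -5; -1 3 5]) = 10
det = (+1)·(3)·(-47) + (+1)·(-1)·(50) + (-1)·(2)·(10) = -211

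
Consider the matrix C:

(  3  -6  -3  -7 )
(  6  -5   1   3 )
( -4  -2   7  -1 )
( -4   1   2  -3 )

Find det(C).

Expand along row 1:
  + (3) · M_11   where M_11 = det([-5 1 3; -2 7 -1; 1 2 -3]) = 55
  − (-6) · M_12   where M_12 = det([6 1 3; -4 7 -1; -4 2 -3]) = -62
  + (-3) · M_13   where M_13 = det([6 -5 3; -4 -2 -1; -4 1 -3]) = 46
  − (-7) · M_14   where M_14 = det([6 -5 1; -4 -2 7; -4 1 2]) = 22
det = (+1)·(3)·(55) + (-1)·(-6)·(-62) + (+1)·(-3)·(46) + (-1)·(-7)·(22) = -191

det(C) = -191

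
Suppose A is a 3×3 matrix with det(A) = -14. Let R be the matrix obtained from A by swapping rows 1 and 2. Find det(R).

Swapping two rows multiplies the determinant by −1.
det(R) = (-1)·(-14) = 14

The determinant is 14.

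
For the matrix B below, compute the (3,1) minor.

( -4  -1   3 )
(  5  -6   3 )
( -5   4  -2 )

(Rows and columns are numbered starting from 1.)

15

Delete row 3 and column 1; the remaining 2×2 submatrix is [-1 3; -6 3].
Its determinant is (-1)·3 − 3·(-6) = 15.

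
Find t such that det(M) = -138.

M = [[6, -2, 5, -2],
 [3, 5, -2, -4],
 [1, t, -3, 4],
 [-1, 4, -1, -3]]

Expanding along the column containing t, det(M) is linear in t: det(M) = (-87)·t + (-225).
Set (-87)·t + (-225) = -138  ⇒  (-87)·t = 87  ⇒  t = -1.

t = -1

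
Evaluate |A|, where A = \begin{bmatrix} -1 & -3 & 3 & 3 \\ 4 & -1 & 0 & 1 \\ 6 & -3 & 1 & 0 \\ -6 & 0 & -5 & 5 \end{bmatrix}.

Expand along row 2 (it has 1 zero):
  − (4) · M_21   where M_21 = det([-3 3 3; -3 1 0; 0 -5 5]) = 75
  + (-1) · M_22   where M_22 = det([-1 3 3; 6 1 0; -6 -5 5]) = -167
  + (1) · M_24   where M_24 = det([-1 -3 3; 6 -3 1; -6 0 -5]) = -141
det = (-1)·(4)·(75) + (+1)·(-1)·(-167) + (+1)·(1)·(-141) = -274

det(A) = -274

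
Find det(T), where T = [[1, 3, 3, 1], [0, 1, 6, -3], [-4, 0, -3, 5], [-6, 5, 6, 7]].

Expand along row 2 (it has 1 zero):
  + (1) · M_22   where M_22 = det([1 3 1; -4 -3 5; -6 6 7]) = -99
  − (6) · M_23   where M_23 = det([1 3 1; -4 0 5; -6 5 7]) = -51
  + (-3) · M_24   where M_24 = det([1 3 3; -4 0 -3; -6 5 6]) = 81
det = (+1)·(1)·(-99) + (-1)·(6)·(-51) + (+1)·(-3)·(81) = -36

The determinant is -36.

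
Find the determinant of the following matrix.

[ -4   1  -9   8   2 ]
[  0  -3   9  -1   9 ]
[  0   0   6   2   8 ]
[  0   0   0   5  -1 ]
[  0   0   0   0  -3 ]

-1080

The matrix is upper triangular, so the determinant is the product of the diagonal entries:
det = (-4) · (-3) · (6) · (5) · (-3) = -1080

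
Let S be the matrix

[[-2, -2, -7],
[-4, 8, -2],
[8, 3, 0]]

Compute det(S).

det(S) = 552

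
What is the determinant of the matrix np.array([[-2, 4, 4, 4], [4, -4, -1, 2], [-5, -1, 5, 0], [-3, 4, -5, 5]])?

Expand along row 3 (it has 1 zero):
  + (-5) · M_31   where M_31 = det([4 4 4; -4 -1 2; 4 -5 5]) = 228
  − (-1) · M_32   where M_32 = det([-2 4 4; 4 -1 2; -3 -5 5]) = -206
  + (5) · M_33   where M_33 = det([-2 4 4; 4 -4 2; -3 4 5]) = -32
det = (+1)·(-5)·(228) + (-1)·(-1)·(-206) + (+1)·(5)·(-32) = -1506

-1506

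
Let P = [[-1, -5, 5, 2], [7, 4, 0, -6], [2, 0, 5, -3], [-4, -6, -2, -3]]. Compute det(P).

-1153

Expand along row 2 (it has 1 zero):
  − (7) · M_21   where M_21 = det([-5 5 2; 0 5 -3; -6 -2 -3]) = 255
  + (4) · M_22   where M_22 = det([-1 5 2; 2 5 -3; -4 -2 -3]) = 143
  + (-6) · M_24   where M_24 = det([-1 -5 5; 2 0 5; -4 -6 -2]) = -10
det = (-1)·(7)·(255) + (+1)·(4)·(143) + (+1)·(-6)·(-10) = -1153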